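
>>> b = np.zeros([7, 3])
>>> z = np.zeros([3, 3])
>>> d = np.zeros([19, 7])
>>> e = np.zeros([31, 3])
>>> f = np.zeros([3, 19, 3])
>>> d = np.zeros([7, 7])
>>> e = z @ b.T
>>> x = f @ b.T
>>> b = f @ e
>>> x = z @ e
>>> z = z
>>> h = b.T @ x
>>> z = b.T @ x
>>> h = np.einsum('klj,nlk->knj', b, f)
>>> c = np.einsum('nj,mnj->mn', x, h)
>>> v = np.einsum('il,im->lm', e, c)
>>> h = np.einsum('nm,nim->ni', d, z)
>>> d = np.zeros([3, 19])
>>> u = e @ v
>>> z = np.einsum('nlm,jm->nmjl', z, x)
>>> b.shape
(3, 19, 7)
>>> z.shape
(7, 7, 3, 19)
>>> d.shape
(3, 19)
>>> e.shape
(3, 7)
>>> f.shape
(3, 19, 3)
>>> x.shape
(3, 7)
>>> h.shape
(7, 19)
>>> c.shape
(3, 3)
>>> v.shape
(7, 3)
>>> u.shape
(3, 3)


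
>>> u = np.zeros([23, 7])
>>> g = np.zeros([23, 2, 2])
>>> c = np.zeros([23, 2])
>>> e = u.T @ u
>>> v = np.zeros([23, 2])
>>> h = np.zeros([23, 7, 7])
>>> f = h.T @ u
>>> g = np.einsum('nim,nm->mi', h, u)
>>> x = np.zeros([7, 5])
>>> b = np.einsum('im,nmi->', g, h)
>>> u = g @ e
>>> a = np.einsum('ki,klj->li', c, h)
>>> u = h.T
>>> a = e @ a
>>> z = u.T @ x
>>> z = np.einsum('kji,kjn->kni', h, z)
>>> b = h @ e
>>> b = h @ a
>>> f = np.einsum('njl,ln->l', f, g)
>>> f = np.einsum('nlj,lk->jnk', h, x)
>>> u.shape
(7, 7, 23)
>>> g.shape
(7, 7)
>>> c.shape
(23, 2)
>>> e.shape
(7, 7)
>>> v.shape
(23, 2)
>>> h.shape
(23, 7, 7)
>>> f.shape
(7, 23, 5)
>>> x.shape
(7, 5)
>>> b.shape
(23, 7, 2)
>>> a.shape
(7, 2)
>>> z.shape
(23, 5, 7)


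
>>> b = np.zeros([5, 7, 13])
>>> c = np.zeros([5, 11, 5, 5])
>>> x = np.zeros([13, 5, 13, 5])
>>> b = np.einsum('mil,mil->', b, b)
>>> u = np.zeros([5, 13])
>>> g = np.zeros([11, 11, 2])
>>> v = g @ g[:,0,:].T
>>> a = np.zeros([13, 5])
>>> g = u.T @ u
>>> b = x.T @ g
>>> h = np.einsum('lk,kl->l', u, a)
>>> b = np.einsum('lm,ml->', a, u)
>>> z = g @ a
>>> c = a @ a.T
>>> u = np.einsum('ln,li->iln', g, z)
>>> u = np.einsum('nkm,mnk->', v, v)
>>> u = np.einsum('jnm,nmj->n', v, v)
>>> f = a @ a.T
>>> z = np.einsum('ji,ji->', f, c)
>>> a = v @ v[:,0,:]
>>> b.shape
()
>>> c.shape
(13, 13)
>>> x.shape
(13, 5, 13, 5)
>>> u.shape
(11,)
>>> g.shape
(13, 13)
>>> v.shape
(11, 11, 11)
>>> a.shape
(11, 11, 11)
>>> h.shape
(5,)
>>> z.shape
()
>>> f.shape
(13, 13)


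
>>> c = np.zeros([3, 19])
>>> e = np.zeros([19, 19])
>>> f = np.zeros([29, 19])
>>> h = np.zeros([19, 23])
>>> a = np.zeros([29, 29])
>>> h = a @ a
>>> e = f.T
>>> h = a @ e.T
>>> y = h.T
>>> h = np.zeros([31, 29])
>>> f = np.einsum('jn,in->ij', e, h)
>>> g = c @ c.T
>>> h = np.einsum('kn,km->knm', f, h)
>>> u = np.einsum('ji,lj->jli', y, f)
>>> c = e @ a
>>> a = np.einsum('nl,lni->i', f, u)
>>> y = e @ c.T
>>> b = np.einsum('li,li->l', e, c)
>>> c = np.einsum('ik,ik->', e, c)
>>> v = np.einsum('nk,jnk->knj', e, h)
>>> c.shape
()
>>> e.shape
(19, 29)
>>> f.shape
(31, 19)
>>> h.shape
(31, 19, 29)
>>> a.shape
(29,)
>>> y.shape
(19, 19)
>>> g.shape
(3, 3)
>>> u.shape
(19, 31, 29)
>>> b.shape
(19,)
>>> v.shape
(29, 19, 31)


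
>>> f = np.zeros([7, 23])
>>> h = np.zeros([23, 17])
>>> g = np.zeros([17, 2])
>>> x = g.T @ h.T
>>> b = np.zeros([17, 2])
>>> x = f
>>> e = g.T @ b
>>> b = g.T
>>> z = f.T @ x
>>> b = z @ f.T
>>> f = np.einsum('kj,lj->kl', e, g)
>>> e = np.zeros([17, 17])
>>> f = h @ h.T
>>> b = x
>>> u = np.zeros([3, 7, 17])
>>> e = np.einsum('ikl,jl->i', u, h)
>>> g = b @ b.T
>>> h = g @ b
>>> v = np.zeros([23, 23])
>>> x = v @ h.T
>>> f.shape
(23, 23)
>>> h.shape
(7, 23)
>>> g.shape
(7, 7)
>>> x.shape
(23, 7)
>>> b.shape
(7, 23)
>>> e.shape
(3,)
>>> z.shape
(23, 23)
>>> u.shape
(3, 7, 17)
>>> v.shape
(23, 23)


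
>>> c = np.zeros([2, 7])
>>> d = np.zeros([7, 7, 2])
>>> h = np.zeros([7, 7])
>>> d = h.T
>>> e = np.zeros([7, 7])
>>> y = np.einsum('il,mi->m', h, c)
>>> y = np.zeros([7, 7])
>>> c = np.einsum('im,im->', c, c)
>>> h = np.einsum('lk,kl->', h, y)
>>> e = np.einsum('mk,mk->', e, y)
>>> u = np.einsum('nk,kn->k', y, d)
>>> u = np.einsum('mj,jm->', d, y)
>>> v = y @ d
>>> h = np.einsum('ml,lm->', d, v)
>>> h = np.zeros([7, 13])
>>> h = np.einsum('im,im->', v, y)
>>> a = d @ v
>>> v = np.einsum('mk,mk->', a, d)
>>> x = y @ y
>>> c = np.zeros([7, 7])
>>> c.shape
(7, 7)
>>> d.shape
(7, 7)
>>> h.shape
()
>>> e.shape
()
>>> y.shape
(7, 7)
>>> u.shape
()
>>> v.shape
()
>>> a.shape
(7, 7)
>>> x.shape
(7, 7)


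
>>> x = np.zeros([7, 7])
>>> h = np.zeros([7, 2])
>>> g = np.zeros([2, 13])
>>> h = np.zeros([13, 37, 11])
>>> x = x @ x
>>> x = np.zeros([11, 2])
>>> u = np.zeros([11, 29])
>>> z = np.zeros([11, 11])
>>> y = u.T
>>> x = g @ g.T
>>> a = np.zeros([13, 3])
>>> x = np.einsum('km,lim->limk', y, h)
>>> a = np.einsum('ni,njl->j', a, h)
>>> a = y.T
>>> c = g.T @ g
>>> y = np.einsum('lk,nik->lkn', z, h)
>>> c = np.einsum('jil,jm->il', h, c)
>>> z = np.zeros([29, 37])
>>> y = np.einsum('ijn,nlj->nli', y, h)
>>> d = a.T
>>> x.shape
(13, 37, 11, 29)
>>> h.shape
(13, 37, 11)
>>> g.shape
(2, 13)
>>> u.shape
(11, 29)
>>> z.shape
(29, 37)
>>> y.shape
(13, 37, 11)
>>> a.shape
(11, 29)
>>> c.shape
(37, 11)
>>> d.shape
(29, 11)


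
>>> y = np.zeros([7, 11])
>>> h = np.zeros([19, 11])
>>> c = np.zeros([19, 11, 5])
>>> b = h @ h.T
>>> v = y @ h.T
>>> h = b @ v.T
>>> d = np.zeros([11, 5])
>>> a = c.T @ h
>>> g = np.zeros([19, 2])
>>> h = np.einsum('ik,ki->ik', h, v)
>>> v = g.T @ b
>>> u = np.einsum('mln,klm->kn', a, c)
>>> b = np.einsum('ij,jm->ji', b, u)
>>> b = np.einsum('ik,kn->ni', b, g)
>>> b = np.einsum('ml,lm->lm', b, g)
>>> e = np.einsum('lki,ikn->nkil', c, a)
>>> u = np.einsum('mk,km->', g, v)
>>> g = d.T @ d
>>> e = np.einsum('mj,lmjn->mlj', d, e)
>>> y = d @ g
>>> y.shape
(11, 5)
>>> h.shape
(19, 7)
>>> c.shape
(19, 11, 5)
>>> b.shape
(19, 2)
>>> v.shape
(2, 19)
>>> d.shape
(11, 5)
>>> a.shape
(5, 11, 7)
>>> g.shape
(5, 5)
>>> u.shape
()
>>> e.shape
(11, 7, 5)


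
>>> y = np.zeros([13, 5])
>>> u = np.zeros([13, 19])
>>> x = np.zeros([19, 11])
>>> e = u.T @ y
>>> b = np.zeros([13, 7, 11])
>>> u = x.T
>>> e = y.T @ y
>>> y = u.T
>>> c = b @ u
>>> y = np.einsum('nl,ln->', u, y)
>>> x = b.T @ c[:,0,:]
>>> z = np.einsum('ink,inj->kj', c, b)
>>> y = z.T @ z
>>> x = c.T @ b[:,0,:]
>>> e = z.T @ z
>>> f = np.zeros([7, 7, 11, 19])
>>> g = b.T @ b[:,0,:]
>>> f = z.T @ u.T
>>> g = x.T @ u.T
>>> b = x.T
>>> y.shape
(11, 11)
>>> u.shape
(11, 19)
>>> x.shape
(19, 7, 11)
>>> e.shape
(11, 11)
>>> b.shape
(11, 7, 19)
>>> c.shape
(13, 7, 19)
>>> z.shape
(19, 11)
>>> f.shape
(11, 11)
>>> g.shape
(11, 7, 11)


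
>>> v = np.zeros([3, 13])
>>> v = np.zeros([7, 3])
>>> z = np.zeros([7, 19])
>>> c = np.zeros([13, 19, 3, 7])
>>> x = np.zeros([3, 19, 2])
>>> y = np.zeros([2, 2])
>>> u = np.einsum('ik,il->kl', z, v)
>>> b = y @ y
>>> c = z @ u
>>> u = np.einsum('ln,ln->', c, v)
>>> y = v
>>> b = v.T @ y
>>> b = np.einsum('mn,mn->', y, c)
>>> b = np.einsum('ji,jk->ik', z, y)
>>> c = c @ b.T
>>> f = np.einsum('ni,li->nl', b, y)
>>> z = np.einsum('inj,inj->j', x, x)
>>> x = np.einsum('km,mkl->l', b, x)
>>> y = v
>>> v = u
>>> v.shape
()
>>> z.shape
(2,)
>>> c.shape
(7, 19)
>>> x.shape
(2,)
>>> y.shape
(7, 3)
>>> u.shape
()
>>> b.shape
(19, 3)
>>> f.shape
(19, 7)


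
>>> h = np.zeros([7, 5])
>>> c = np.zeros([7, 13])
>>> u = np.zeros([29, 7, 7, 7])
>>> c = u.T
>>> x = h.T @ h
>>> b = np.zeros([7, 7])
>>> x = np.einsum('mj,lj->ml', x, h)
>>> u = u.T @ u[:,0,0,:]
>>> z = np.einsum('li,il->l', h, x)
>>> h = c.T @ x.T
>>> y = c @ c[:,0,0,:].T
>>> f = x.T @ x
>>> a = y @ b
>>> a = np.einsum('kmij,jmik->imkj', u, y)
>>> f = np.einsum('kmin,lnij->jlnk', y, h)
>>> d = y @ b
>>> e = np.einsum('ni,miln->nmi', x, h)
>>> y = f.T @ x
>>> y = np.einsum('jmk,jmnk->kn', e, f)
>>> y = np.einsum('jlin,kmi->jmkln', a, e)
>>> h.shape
(29, 7, 7, 5)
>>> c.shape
(7, 7, 7, 29)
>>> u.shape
(7, 7, 7, 7)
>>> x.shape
(5, 7)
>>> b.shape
(7, 7)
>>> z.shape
(7,)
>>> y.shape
(7, 29, 5, 7, 7)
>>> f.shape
(5, 29, 7, 7)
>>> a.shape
(7, 7, 7, 7)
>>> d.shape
(7, 7, 7, 7)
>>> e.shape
(5, 29, 7)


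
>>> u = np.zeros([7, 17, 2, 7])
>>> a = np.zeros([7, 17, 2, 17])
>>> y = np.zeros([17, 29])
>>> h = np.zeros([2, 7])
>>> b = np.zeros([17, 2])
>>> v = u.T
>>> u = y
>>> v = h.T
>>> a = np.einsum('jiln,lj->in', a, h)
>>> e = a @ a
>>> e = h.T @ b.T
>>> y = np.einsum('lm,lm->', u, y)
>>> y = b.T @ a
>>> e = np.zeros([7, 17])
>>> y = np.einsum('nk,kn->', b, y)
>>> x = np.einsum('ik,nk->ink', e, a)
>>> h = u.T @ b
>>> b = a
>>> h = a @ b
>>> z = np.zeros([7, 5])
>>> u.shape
(17, 29)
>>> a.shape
(17, 17)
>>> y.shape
()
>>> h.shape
(17, 17)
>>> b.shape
(17, 17)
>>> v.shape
(7, 2)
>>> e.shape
(7, 17)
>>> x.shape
(7, 17, 17)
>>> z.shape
(7, 5)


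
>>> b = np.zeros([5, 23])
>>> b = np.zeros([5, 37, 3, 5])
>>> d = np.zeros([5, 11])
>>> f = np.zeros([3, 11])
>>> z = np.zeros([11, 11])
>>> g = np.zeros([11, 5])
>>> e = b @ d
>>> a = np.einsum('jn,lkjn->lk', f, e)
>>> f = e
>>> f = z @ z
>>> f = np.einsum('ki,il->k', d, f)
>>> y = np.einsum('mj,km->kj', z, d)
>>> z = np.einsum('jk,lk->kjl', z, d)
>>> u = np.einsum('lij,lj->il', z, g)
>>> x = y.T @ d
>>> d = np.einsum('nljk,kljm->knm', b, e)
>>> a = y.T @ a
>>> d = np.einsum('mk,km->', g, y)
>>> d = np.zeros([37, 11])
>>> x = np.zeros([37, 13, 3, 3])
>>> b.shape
(5, 37, 3, 5)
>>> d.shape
(37, 11)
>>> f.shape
(5,)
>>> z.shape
(11, 11, 5)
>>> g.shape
(11, 5)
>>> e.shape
(5, 37, 3, 11)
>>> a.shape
(11, 37)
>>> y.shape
(5, 11)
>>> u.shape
(11, 11)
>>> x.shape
(37, 13, 3, 3)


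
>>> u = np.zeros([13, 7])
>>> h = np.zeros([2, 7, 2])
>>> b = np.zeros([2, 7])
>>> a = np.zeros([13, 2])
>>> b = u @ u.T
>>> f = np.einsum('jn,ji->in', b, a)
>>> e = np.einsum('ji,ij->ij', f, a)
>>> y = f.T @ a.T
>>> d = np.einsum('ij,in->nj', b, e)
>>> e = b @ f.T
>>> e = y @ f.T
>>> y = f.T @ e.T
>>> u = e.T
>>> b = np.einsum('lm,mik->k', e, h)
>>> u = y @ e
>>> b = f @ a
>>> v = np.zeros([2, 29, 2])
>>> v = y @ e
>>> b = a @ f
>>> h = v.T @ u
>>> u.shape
(13, 2)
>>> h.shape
(2, 2)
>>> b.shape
(13, 13)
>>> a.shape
(13, 2)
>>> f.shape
(2, 13)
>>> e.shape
(13, 2)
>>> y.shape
(13, 13)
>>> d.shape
(2, 13)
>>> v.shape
(13, 2)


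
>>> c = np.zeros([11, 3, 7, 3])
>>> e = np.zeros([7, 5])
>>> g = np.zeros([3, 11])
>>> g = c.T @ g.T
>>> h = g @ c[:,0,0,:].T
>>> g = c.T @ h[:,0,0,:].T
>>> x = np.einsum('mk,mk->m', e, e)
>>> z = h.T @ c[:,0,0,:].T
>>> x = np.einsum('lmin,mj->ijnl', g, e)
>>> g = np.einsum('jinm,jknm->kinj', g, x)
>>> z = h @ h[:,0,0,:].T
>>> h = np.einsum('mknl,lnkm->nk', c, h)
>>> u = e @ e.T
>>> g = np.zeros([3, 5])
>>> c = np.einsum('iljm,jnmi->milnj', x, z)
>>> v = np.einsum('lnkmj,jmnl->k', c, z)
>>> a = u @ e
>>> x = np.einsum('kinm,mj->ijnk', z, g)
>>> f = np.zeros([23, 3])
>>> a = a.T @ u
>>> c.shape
(3, 3, 5, 7, 3)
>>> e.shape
(7, 5)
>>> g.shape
(3, 5)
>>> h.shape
(7, 3)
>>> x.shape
(7, 5, 3, 3)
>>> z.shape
(3, 7, 3, 3)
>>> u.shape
(7, 7)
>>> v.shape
(5,)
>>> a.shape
(5, 7)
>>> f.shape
(23, 3)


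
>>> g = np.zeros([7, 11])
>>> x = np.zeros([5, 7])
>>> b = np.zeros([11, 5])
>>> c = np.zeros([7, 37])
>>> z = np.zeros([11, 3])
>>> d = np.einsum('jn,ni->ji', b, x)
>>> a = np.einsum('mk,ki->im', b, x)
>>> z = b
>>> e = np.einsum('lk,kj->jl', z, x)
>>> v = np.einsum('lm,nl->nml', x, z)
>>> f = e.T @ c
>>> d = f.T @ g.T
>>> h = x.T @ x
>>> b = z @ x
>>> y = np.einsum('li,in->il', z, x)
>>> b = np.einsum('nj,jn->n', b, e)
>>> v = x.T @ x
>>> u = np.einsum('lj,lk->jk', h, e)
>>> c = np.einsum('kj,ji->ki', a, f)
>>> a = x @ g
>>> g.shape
(7, 11)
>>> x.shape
(5, 7)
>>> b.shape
(11,)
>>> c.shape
(7, 37)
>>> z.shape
(11, 5)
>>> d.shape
(37, 7)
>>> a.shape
(5, 11)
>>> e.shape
(7, 11)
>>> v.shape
(7, 7)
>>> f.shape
(11, 37)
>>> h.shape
(7, 7)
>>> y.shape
(5, 11)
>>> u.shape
(7, 11)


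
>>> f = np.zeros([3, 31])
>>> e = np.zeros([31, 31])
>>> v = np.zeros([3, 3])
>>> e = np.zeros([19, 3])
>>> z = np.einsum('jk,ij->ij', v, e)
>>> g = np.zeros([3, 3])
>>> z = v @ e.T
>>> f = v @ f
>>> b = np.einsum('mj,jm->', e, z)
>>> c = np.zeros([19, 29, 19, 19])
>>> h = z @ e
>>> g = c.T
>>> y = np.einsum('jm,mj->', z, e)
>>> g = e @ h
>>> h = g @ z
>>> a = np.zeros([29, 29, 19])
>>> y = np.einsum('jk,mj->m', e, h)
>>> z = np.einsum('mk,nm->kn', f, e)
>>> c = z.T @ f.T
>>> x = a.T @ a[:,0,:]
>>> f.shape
(3, 31)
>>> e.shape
(19, 3)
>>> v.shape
(3, 3)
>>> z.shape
(31, 19)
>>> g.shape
(19, 3)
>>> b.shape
()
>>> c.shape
(19, 3)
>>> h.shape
(19, 19)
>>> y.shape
(19,)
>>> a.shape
(29, 29, 19)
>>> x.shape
(19, 29, 19)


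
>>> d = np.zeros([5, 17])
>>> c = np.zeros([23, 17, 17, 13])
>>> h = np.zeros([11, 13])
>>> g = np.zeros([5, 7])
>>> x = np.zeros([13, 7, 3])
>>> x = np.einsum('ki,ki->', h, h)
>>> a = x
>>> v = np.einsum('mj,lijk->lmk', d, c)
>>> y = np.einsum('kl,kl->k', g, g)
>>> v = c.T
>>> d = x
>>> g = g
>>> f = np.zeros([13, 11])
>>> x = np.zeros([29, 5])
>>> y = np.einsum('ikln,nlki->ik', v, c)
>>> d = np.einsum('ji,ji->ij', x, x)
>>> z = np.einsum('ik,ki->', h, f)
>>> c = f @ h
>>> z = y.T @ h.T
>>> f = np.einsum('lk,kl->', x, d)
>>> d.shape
(5, 29)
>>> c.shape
(13, 13)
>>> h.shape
(11, 13)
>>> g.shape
(5, 7)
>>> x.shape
(29, 5)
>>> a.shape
()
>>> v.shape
(13, 17, 17, 23)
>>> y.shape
(13, 17)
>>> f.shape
()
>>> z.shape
(17, 11)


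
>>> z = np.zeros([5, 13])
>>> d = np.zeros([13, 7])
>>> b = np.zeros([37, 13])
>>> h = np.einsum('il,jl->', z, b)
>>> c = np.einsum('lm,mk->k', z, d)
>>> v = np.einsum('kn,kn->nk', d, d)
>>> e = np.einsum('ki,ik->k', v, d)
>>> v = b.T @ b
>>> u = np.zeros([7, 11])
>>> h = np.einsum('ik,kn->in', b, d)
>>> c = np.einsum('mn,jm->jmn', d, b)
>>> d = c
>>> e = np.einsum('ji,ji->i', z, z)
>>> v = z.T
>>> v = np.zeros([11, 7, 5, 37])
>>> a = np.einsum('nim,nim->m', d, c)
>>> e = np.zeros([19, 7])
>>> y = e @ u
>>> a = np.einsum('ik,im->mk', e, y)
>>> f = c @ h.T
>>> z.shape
(5, 13)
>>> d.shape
(37, 13, 7)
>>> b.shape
(37, 13)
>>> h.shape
(37, 7)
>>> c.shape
(37, 13, 7)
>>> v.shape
(11, 7, 5, 37)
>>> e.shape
(19, 7)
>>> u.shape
(7, 11)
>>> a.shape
(11, 7)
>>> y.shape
(19, 11)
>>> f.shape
(37, 13, 37)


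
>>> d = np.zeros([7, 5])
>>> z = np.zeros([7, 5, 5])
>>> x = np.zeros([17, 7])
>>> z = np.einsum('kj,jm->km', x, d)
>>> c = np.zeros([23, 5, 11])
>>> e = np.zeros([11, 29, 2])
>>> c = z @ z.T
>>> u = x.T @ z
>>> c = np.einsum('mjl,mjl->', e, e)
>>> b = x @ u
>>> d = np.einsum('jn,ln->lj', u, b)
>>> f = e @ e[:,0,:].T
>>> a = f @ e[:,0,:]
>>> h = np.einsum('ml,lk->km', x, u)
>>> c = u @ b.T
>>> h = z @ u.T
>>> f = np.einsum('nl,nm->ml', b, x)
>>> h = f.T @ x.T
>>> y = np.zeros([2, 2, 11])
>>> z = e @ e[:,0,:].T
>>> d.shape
(17, 7)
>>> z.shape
(11, 29, 11)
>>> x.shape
(17, 7)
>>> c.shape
(7, 17)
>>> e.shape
(11, 29, 2)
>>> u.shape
(7, 5)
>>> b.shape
(17, 5)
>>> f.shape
(7, 5)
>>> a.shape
(11, 29, 2)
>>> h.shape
(5, 17)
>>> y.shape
(2, 2, 11)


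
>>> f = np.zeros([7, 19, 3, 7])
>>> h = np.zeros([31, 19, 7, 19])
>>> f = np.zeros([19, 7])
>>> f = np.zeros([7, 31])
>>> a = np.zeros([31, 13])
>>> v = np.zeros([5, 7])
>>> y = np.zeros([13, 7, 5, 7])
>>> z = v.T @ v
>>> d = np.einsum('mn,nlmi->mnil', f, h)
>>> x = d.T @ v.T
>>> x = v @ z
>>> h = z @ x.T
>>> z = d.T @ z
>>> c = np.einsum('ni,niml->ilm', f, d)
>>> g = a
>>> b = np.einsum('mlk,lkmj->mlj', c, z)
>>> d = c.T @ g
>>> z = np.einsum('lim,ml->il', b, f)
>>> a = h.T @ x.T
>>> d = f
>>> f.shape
(7, 31)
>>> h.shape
(7, 5)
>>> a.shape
(5, 5)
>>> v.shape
(5, 7)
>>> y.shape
(13, 7, 5, 7)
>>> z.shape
(19, 31)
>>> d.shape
(7, 31)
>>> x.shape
(5, 7)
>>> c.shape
(31, 19, 19)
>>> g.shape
(31, 13)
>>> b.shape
(31, 19, 7)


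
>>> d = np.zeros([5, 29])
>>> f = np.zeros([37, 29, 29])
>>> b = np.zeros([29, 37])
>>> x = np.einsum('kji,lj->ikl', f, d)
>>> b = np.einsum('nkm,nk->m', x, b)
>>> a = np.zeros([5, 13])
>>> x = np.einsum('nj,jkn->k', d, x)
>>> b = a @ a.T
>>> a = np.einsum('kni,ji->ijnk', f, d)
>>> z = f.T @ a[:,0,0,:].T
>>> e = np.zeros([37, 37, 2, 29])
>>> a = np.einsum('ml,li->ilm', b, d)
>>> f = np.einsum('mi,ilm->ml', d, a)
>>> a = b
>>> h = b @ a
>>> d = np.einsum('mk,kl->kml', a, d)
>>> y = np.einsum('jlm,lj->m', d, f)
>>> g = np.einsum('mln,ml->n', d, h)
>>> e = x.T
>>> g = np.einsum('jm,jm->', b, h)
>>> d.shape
(5, 5, 29)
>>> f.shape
(5, 5)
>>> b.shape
(5, 5)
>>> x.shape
(37,)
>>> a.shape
(5, 5)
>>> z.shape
(29, 29, 29)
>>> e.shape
(37,)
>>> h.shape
(5, 5)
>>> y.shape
(29,)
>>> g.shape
()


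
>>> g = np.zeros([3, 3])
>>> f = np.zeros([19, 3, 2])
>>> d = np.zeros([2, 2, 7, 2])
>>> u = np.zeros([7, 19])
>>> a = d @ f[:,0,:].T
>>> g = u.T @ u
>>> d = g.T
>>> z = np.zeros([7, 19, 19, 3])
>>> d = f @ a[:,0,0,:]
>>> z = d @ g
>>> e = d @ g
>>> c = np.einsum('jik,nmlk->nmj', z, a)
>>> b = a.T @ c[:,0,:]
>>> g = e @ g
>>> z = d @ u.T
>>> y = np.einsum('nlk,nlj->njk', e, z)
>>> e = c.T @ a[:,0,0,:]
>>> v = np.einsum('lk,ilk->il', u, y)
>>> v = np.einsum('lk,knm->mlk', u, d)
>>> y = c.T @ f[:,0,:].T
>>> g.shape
(19, 3, 19)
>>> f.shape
(19, 3, 2)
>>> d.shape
(19, 3, 19)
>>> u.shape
(7, 19)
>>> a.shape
(2, 2, 7, 19)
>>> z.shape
(19, 3, 7)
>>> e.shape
(19, 2, 19)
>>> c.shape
(2, 2, 19)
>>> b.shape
(19, 7, 2, 19)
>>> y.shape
(19, 2, 19)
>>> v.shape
(19, 7, 19)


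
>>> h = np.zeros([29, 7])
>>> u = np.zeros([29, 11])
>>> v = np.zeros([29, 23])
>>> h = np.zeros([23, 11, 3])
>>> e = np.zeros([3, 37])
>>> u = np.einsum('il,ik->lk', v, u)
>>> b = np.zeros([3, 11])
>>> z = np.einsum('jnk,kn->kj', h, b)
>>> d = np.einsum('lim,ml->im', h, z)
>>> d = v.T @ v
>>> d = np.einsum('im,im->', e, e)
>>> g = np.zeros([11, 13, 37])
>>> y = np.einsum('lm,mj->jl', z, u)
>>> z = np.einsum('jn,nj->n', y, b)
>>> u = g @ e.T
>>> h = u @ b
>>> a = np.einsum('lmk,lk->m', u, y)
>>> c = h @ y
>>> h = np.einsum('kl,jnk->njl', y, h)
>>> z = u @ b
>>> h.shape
(13, 11, 3)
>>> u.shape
(11, 13, 3)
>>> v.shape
(29, 23)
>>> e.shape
(3, 37)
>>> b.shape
(3, 11)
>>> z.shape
(11, 13, 11)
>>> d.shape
()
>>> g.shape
(11, 13, 37)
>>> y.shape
(11, 3)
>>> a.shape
(13,)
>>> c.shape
(11, 13, 3)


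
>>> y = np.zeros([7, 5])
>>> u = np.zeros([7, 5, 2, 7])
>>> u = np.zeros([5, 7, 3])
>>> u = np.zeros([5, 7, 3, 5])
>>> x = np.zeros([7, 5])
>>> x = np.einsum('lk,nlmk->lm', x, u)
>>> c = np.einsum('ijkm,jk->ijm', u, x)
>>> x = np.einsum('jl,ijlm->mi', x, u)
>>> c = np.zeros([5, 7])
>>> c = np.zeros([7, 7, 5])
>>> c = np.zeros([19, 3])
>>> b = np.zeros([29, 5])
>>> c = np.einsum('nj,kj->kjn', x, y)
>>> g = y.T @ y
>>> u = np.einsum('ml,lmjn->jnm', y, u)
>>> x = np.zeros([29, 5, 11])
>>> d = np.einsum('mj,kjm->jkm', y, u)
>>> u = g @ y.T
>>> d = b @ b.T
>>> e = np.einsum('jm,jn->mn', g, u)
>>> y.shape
(7, 5)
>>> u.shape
(5, 7)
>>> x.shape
(29, 5, 11)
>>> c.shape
(7, 5, 5)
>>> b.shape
(29, 5)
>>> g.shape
(5, 5)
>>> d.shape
(29, 29)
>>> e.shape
(5, 7)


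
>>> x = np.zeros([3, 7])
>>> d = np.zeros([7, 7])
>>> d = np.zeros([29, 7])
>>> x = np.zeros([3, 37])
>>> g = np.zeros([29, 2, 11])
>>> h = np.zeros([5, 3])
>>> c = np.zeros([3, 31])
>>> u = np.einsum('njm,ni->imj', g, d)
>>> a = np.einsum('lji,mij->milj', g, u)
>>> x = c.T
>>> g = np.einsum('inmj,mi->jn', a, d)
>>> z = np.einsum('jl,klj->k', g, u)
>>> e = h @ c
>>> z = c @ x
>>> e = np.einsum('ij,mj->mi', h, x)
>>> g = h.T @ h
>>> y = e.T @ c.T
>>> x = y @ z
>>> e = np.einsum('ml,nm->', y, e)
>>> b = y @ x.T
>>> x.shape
(5, 3)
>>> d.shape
(29, 7)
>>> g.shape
(3, 3)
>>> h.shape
(5, 3)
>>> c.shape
(3, 31)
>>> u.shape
(7, 11, 2)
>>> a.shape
(7, 11, 29, 2)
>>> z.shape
(3, 3)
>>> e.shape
()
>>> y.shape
(5, 3)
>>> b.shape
(5, 5)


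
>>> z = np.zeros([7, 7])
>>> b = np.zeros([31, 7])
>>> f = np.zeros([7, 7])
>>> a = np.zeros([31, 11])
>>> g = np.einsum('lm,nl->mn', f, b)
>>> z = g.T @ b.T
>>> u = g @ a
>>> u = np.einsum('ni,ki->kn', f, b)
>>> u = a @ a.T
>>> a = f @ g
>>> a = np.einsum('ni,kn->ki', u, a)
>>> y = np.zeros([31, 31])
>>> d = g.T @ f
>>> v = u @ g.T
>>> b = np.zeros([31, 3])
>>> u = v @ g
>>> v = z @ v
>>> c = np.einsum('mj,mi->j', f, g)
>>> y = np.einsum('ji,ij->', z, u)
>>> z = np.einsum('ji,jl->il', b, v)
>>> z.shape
(3, 7)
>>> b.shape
(31, 3)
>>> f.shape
(7, 7)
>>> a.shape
(7, 31)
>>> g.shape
(7, 31)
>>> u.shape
(31, 31)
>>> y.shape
()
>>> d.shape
(31, 7)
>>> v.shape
(31, 7)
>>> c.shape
(7,)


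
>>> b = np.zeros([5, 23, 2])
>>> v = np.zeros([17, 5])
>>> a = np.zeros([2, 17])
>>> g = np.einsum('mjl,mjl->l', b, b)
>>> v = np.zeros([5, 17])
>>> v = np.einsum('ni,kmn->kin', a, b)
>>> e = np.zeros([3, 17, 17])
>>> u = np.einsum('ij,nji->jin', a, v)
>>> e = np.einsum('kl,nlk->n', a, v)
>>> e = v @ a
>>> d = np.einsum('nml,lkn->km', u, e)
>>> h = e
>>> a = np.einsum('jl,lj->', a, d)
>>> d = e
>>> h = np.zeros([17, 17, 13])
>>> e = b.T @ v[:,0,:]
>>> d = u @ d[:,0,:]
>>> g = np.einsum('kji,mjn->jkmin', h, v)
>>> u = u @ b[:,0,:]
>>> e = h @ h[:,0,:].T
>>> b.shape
(5, 23, 2)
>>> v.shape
(5, 17, 2)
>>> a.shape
()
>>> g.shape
(17, 17, 5, 13, 2)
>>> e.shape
(17, 17, 17)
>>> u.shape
(17, 2, 2)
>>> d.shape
(17, 2, 17)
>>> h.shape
(17, 17, 13)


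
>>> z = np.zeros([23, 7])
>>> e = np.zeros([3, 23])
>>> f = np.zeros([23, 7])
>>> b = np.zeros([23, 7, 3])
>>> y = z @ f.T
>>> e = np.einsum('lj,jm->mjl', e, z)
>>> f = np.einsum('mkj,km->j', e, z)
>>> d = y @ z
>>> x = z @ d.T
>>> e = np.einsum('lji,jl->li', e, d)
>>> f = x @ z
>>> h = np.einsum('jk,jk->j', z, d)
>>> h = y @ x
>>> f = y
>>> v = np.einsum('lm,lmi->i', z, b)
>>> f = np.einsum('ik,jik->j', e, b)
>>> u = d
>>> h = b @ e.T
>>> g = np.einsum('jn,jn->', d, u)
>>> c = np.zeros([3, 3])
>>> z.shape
(23, 7)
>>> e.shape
(7, 3)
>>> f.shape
(23,)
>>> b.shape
(23, 7, 3)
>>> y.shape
(23, 23)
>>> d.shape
(23, 7)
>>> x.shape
(23, 23)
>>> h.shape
(23, 7, 7)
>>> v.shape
(3,)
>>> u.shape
(23, 7)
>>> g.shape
()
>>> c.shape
(3, 3)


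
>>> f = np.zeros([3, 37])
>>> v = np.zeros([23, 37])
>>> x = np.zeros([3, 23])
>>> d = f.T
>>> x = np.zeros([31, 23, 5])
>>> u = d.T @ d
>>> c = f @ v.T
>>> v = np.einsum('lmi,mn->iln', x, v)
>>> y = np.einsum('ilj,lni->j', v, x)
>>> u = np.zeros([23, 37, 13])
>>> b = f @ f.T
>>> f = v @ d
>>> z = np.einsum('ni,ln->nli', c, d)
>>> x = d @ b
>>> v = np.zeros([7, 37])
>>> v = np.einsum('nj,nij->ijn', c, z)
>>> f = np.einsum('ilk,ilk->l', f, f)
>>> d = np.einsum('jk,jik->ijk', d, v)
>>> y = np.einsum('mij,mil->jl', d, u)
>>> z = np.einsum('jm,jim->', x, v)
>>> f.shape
(31,)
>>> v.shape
(37, 23, 3)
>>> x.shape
(37, 3)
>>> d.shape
(23, 37, 3)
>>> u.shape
(23, 37, 13)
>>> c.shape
(3, 23)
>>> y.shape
(3, 13)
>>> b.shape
(3, 3)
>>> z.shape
()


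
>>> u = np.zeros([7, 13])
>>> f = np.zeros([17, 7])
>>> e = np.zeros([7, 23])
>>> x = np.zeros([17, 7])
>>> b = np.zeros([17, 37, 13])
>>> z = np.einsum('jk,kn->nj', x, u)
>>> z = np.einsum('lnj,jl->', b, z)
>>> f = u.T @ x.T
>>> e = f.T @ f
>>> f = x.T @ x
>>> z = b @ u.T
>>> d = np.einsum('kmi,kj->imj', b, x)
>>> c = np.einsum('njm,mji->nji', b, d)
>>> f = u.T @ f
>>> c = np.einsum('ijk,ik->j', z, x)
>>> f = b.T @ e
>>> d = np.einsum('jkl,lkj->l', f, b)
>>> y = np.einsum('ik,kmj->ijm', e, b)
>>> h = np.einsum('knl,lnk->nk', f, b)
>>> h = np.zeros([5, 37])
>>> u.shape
(7, 13)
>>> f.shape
(13, 37, 17)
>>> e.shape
(17, 17)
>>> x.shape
(17, 7)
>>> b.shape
(17, 37, 13)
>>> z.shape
(17, 37, 7)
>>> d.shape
(17,)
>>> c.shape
(37,)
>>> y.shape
(17, 13, 37)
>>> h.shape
(5, 37)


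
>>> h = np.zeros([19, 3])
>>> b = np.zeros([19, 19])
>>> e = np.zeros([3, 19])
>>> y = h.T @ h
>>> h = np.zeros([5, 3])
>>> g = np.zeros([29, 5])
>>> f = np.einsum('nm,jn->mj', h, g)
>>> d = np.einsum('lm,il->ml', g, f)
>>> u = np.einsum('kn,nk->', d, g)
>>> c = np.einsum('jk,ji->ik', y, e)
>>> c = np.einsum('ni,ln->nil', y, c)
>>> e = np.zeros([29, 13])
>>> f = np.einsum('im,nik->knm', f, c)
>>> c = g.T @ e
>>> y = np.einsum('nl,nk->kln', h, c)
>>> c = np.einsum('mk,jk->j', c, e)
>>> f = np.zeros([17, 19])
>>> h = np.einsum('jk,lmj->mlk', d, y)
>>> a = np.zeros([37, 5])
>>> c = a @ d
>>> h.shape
(3, 13, 29)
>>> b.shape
(19, 19)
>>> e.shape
(29, 13)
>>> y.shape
(13, 3, 5)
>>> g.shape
(29, 5)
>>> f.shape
(17, 19)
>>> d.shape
(5, 29)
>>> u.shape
()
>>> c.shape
(37, 29)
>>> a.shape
(37, 5)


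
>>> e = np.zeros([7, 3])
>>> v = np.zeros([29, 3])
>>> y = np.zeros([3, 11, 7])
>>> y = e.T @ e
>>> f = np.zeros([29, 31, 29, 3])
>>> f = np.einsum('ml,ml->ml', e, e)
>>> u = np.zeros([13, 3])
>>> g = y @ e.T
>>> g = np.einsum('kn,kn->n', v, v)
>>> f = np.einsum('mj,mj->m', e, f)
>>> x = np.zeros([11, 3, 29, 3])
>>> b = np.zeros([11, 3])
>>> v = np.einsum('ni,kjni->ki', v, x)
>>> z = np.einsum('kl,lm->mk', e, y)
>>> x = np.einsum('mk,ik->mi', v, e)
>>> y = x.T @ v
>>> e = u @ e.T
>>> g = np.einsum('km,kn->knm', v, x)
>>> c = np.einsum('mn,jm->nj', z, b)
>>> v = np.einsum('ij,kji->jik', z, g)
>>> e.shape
(13, 7)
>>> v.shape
(7, 3, 11)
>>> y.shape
(7, 3)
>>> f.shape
(7,)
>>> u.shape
(13, 3)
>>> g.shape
(11, 7, 3)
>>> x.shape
(11, 7)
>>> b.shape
(11, 3)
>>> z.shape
(3, 7)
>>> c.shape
(7, 11)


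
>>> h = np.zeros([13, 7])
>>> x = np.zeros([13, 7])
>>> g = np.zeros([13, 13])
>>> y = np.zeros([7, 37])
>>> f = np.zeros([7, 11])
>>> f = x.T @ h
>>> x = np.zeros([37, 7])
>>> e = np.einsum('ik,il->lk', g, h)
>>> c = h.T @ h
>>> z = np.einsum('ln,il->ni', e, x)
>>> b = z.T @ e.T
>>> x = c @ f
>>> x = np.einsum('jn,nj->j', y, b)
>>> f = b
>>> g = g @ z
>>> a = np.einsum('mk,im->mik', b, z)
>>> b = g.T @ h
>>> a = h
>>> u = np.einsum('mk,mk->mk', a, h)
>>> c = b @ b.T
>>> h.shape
(13, 7)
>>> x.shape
(7,)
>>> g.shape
(13, 37)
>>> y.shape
(7, 37)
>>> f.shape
(37, 7)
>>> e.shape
(7, 13)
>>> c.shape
(37, 37)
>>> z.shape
(13, 37)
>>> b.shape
(37, 7)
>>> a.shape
(13, 7)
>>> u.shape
(13, 7)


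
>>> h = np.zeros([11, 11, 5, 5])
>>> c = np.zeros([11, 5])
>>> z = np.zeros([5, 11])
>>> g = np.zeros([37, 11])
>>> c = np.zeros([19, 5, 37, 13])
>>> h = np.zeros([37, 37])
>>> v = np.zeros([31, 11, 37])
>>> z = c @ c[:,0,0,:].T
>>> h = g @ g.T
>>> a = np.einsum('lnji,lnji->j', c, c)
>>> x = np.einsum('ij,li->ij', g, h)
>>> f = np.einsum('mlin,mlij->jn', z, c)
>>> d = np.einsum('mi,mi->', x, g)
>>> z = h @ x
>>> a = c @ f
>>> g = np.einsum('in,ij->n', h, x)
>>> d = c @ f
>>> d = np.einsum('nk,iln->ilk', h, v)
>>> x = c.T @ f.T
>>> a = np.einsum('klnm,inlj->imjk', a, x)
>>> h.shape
(37, 37)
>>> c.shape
(19, 5, 37, 13)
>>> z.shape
(37, 11)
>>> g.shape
(37,)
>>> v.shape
(31, 11, 37)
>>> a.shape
(13, 19, 13, 19)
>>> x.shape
(13, 37, 5, 13)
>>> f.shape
(13, 19)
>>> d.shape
(31, 11, 37)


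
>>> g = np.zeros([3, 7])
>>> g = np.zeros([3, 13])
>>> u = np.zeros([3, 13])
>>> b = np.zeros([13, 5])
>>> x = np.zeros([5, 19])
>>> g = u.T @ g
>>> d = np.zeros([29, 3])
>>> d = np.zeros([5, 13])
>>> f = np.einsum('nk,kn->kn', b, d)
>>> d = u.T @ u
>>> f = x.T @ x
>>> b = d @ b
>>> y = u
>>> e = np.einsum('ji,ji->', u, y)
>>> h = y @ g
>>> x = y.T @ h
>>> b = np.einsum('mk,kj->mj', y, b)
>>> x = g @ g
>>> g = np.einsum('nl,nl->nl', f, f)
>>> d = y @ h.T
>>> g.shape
(19, 19)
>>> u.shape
(3, 13)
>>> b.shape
(3, 5)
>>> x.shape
(13, 13)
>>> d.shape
(3, 3)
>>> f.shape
(19, 19)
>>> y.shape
(3, 13)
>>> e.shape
()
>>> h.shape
(3, 13)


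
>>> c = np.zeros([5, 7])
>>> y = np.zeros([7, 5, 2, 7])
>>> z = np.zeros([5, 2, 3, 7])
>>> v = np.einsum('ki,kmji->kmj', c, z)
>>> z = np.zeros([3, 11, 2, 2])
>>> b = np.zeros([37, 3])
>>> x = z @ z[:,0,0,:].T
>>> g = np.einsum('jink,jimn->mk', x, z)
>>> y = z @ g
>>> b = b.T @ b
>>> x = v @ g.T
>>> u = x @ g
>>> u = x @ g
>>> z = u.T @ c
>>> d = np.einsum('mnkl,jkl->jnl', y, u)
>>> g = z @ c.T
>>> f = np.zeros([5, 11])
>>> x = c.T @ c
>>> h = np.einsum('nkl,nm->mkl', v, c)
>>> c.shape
(5, 7)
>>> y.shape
(3, 11, 2, 3)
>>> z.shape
(3, 2, 7)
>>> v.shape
(5, 2, 3)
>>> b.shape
(3, 3)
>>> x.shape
(7, 7)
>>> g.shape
(3, 2, 5)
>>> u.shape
(5, 2, 3)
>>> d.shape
(5, 11, 3)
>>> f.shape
(5, 11)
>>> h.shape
(7, 2, 3)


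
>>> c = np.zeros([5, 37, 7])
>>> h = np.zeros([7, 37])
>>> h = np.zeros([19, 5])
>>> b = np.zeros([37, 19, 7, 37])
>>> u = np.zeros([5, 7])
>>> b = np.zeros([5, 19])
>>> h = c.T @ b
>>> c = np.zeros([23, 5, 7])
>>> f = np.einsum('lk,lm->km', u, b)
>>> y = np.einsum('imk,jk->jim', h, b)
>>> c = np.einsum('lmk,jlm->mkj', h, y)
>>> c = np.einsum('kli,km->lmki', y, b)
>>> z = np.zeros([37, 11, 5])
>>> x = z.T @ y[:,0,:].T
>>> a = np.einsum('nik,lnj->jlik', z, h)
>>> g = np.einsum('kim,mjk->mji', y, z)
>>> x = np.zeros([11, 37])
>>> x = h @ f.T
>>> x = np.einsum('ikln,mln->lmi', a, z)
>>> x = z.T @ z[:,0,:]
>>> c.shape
(7, 19, 5, 37)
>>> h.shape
(7, 37, 19)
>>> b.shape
(5, 19)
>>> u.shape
(5, 7)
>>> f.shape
(7, 19)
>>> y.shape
(5, 7, 37)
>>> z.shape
(37, 11, 5)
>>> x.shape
(5, 11, 5)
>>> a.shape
(19, 7, 11, 5)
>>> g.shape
(37, 11, 7)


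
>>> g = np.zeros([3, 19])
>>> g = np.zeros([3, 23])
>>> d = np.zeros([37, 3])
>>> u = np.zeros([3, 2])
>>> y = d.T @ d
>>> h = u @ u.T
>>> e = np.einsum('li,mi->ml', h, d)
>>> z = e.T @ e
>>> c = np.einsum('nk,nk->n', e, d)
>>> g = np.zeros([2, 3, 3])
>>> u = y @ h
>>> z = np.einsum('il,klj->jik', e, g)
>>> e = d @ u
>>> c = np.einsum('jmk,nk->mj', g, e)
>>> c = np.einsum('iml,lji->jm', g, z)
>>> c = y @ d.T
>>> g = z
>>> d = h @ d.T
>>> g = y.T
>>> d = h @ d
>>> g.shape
(3, 3)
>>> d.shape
(3, 37)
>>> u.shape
(3, 3)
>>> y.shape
(3, 3)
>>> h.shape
(3, 3)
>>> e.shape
(37, 3)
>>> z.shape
(3, 37, 2)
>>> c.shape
(3, 37)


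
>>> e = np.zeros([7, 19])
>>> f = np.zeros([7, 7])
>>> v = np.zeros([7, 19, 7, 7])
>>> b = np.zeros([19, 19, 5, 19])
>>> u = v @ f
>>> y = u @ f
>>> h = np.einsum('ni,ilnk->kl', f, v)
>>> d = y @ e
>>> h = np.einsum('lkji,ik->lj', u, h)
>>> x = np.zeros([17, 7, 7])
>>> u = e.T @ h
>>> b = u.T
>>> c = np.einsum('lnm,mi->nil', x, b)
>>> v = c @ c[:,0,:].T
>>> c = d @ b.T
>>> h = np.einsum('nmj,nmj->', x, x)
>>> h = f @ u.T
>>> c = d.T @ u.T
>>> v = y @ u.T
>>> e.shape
(7, 19)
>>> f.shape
(7, 7)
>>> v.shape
(7, 19, 7, 19)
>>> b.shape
(7, 19)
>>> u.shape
(19, 7)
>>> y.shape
(7, 19, 7, 7)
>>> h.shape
(7, 19)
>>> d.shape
(7, 19, 7, 19)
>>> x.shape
(17, 7, 7)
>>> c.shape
(19, 7, 19, 19)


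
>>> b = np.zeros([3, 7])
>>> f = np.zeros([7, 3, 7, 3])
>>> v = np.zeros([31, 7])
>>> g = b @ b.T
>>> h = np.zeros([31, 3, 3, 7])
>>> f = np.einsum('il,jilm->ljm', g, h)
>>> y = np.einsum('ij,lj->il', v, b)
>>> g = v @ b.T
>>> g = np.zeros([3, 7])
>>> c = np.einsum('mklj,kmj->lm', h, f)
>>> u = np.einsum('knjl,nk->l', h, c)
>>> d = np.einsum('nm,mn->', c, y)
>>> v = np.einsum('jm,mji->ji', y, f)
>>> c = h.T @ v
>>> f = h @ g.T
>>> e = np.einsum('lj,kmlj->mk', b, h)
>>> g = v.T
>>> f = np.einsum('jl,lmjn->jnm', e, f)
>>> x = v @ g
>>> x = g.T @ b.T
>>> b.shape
(3, 7)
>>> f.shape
(3, 3, 3)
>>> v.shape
(31, 7)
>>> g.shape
(7, 31)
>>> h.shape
(31, 3, 3, 7)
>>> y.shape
(31, 3)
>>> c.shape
(7, 3, 3, 7)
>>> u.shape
(7,)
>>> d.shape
()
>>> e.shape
(3, 31)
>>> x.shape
(31, 3)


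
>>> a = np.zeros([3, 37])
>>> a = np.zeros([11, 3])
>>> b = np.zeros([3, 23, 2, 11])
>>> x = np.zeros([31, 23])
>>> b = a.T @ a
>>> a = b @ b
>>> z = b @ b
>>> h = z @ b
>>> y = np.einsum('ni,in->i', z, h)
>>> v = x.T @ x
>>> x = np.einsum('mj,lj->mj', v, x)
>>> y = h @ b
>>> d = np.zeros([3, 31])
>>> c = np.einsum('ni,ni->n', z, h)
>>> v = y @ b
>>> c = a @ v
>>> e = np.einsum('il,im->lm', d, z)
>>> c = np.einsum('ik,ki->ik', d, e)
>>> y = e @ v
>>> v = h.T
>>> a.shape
(3, 3)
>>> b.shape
(3, 3)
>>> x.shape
(23, 23)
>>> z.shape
(3, 3)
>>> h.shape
(3, 3)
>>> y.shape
(31, 3)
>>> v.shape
(3, 3)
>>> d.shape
(3, 31)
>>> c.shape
(3, 31)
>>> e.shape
(31, 3)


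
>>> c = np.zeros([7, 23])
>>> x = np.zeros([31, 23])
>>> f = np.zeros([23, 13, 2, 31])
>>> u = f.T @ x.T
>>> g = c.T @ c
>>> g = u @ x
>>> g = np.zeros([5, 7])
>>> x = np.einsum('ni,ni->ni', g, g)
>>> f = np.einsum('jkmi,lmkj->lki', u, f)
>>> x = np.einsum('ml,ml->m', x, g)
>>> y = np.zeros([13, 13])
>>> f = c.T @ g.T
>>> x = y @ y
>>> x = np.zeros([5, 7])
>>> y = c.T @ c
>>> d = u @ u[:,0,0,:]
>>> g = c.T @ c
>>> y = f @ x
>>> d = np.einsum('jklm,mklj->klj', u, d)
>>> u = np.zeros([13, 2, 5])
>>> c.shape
(7, 23)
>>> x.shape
(5, 7)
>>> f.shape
(23, 5)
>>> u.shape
(13, 2, 5)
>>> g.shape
(23, 23)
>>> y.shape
(23, 7)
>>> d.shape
(2, 13, 31)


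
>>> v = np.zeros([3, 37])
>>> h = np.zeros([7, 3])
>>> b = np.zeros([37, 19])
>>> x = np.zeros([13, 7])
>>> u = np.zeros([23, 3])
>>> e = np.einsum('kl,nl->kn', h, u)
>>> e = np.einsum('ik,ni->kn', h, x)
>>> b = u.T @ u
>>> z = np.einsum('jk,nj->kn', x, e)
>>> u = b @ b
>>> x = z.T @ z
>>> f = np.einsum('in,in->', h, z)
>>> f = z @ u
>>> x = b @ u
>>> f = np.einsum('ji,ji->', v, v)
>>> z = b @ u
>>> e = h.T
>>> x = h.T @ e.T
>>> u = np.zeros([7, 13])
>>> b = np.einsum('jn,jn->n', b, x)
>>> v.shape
(3, 37)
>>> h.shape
(7, 3)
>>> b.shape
(3,)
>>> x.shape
(3, 3)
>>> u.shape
(7, 13)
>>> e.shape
(3, 7)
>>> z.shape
(3, 3)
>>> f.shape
()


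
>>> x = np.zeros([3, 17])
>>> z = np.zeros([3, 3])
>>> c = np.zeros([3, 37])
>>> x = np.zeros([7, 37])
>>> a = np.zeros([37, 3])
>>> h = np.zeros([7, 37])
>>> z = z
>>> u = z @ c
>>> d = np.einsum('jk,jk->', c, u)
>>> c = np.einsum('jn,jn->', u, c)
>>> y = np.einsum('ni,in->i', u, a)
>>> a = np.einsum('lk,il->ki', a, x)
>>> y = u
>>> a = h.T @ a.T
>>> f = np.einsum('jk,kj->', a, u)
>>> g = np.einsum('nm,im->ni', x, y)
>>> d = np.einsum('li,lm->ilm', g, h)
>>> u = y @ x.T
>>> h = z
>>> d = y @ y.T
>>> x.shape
(7, 37)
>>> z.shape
(3, 3)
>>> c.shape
()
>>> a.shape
(37, 3)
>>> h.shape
(3, 3)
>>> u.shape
(3, 7)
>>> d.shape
(3, 3)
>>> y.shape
(3, 37)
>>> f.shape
()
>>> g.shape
(7, 3)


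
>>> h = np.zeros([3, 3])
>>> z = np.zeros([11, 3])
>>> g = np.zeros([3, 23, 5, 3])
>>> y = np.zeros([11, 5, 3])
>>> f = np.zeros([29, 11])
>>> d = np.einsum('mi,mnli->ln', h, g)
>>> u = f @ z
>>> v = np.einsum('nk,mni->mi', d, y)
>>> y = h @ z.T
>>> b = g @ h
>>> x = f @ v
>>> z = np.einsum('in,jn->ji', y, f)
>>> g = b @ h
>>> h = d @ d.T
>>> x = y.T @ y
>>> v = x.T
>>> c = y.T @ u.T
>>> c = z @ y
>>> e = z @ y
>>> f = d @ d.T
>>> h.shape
(5, 5)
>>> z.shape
(29, 3)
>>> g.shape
(3, 23, 5, 3)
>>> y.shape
(3, 11)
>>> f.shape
(5, 5)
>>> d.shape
(5, 23)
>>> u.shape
(29, 3)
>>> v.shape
(11, 11)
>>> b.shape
(3, 23, 5, 3)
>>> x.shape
(11, 11)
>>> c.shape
(29, 11)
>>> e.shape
(29, 11)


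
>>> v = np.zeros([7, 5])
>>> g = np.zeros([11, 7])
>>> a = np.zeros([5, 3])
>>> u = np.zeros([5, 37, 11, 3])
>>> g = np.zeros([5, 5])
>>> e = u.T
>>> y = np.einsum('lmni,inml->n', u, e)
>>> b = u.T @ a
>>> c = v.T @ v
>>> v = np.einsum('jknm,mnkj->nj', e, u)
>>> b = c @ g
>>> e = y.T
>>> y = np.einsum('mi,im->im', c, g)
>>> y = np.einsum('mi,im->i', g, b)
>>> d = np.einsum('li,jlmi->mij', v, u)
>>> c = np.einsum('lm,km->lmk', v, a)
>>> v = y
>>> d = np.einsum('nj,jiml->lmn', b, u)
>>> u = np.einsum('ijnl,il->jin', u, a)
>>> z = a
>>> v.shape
(5,)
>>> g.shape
(5, 5)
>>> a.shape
(5, 3)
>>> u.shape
(37, 5, 11)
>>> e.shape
(11,)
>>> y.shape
(5,)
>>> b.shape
(5, 5)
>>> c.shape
(37, 3, 5)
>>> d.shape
(3, 11, 5)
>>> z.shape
(5, 3)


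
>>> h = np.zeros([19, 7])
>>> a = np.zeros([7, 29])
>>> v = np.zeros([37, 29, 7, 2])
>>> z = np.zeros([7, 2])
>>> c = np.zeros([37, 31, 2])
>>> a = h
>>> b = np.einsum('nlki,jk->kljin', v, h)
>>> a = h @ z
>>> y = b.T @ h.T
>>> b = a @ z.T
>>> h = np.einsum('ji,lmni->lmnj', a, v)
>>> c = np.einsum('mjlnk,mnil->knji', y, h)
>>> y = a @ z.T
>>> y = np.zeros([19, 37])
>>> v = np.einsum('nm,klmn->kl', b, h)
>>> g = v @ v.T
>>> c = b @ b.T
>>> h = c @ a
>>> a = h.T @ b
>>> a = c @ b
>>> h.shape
(19, 2)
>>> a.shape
(19, 7)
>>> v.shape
(37, 29)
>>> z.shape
(7, 2)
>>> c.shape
(19, 19)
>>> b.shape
(19, 7)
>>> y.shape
(19, 37)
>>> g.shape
(37, 37)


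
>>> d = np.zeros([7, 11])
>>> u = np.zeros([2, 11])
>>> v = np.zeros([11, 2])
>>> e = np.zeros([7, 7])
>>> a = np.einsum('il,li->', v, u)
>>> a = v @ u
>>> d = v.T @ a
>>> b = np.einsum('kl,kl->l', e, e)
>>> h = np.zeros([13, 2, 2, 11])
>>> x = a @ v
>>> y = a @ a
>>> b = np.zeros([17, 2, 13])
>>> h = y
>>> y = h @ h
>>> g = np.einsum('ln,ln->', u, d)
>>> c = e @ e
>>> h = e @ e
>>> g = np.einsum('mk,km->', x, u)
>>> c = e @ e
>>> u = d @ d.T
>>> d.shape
(2, 11)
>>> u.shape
(2, 2)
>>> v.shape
(11, 2)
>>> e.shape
(7, 7)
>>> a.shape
(11, 11)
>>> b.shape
(17, 2, 13)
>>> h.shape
(7, 7)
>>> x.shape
(11, 2)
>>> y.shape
(11, 11)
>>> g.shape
()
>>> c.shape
(7, 7)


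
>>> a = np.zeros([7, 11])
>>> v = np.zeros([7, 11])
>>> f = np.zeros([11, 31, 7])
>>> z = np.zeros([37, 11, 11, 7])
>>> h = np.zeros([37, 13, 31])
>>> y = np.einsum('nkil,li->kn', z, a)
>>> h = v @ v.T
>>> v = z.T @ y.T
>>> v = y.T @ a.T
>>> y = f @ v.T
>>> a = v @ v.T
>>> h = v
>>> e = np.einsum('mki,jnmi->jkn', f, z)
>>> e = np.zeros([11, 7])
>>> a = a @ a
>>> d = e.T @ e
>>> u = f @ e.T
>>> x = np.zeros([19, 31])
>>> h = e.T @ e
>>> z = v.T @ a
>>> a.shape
(37, 37)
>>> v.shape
(37, 7)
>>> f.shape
(11, 31, 7)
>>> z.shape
(7, 37)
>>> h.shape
(7, 7)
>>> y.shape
(11, 31, 37)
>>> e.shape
(11, 7)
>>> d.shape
(7, 7)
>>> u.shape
(11, 31, 11)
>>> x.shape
(19, 31)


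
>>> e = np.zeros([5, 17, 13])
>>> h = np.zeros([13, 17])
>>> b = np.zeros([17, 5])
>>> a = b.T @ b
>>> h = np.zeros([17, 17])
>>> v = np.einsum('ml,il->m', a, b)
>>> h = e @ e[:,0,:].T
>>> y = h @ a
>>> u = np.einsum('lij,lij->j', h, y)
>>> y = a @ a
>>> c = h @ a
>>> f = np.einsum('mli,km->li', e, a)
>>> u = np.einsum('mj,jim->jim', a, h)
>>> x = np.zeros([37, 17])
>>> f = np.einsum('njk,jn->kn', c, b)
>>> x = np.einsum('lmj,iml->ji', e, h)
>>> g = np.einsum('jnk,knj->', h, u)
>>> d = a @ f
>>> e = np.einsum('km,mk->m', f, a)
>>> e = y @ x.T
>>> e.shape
(5, 13)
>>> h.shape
(5, 17, 5)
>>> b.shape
(17, 5)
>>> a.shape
(5, 5)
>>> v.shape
(5,)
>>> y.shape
(5, 5)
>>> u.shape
(5, 17, 5)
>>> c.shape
(5, 17, 5)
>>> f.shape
(5, 5)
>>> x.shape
(13, 5)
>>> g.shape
()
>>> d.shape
(5, 5)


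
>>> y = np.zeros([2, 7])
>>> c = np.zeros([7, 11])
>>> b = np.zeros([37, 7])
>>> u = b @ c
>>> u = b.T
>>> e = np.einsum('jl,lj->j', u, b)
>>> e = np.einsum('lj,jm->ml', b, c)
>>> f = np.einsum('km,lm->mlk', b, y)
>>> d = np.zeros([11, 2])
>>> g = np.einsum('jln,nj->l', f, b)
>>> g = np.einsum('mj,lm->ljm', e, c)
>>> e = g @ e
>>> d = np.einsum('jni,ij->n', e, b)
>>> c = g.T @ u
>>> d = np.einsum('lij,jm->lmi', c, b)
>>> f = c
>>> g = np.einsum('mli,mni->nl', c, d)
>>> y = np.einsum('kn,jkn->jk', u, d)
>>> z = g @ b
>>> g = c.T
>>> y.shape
(11, 7)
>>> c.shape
(11, 37, 37)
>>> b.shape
(37, 7)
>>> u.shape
(7, 37)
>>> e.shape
(7, 37, 37)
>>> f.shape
(11, 37, 37)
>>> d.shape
(11, 7, 37)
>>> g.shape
(37, 37, 11)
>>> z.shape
(7, 7)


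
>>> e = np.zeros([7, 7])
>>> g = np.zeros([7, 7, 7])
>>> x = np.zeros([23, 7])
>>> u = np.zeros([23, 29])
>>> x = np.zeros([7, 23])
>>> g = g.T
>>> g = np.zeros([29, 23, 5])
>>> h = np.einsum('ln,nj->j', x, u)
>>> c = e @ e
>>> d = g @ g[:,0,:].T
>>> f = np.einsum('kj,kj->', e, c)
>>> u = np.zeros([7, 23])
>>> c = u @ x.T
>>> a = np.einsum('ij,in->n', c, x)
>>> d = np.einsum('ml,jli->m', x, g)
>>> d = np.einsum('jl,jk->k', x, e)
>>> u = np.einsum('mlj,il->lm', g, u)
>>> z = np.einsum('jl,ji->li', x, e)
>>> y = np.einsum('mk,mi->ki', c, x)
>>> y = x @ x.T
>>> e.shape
(7, 7)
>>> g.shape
(29, 23, 5)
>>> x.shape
(7, 23)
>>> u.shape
(23, 29)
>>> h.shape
(29,)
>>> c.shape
(7, 7)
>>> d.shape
(7,)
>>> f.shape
()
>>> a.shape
(23,)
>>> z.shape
(23, 7)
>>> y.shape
(7, 7)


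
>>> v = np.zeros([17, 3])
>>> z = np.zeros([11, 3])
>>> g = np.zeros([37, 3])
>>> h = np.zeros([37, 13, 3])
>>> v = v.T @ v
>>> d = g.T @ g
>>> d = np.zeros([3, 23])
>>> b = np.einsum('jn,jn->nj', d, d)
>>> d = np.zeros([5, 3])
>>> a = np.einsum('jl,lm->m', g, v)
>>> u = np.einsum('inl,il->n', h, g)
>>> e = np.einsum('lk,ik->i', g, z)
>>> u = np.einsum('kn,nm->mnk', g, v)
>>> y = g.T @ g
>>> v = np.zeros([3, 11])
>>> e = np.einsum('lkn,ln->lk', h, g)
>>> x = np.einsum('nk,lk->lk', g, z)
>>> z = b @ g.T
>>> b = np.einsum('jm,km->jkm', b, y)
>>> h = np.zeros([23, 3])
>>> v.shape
(3, 11)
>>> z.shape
(23, 37)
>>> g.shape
(37, 3)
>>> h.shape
(23, 3)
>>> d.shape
(5, 3)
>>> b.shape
(23, 3, 3)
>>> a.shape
(3,)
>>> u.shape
(3, 3, 37)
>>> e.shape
(37, 13)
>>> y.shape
(3, 3)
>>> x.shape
(11, 3)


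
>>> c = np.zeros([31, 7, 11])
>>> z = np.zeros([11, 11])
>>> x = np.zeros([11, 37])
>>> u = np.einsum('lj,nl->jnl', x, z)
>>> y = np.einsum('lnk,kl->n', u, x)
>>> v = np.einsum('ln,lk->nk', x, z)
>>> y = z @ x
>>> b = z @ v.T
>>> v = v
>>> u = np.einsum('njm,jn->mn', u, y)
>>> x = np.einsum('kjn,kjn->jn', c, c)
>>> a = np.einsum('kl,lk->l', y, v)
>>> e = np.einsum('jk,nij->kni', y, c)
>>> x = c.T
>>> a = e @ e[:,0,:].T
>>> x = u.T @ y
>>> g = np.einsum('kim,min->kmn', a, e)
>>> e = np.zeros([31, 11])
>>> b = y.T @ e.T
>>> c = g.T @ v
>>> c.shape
(7, 37, 11)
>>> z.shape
(11, 11)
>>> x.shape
(37, 37)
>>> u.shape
(11, 37)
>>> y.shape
(11, 37)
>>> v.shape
(37, 11)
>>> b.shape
(37, 31)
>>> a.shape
(37, 31, 37)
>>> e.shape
(31, 11)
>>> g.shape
(37, 37, 7)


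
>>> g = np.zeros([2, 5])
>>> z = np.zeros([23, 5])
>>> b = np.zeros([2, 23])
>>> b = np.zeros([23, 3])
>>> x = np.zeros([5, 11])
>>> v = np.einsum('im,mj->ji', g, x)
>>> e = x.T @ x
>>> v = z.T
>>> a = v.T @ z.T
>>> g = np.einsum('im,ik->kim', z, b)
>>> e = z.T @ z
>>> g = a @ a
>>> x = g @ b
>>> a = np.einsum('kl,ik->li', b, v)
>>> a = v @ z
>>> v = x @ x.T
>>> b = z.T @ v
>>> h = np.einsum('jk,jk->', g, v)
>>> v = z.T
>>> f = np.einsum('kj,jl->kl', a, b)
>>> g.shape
(23, 23)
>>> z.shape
(23, 5)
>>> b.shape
(5, 23)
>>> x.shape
(23, 3)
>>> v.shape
(5, 23)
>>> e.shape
(5, 5)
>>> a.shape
(5, 5)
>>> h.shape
()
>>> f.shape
(5, 23)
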